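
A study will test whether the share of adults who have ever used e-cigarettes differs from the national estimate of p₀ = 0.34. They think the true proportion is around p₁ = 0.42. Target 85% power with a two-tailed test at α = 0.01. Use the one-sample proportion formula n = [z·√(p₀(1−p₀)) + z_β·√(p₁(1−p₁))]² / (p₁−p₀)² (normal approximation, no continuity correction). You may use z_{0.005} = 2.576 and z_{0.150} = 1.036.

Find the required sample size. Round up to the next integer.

n = [z_{α/2}·√(p₀q₀) + z_β·√(p₁q₁)]² / (p₁ − p₀)²
  = [2.576·√(0.34·0.66) + 1.036·√(0.42·0.58)]² / (0.08)²
  = [2.576·0.4737 + 1.036·0.4936]² / 0.0064
  = [1.7316]² / 0.0064
  = 468.51
Round up → n = 469.

n = 469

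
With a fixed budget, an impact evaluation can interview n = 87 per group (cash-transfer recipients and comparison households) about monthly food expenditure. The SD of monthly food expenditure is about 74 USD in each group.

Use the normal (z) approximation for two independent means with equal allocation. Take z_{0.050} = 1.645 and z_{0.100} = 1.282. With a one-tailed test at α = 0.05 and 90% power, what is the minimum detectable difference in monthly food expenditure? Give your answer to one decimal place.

Minimum detectable difference ≈ 32.8 USD

δ = (z_α + z_β) · √((σ₁²+σ₂²)/n)
  = (1.645 + 1.282) · √(10952/87)
  = 2.927 · √125.8851
  = 2.927 · 11.2199
  = 32.8405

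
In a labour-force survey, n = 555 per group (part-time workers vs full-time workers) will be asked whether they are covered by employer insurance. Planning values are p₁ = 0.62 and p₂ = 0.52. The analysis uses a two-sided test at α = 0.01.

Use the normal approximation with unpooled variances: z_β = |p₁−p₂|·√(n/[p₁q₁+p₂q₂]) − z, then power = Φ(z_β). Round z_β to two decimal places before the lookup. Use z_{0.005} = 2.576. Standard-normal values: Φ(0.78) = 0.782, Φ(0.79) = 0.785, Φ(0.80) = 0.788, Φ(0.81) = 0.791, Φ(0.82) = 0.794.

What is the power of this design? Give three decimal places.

z_β = |p₁−p₂|·√(n/[p₁q₁+p₂q₂]) − z_{α/2}
    = 0.10 · √(555/0.4852) − 2.576
    = 0.10 · 33.8210 − 2.576
    = 3.3821 − 2.576 = 0.8061 → 0.81
Power = Φ(0.81) = 0.791.

Power ≈ 0.791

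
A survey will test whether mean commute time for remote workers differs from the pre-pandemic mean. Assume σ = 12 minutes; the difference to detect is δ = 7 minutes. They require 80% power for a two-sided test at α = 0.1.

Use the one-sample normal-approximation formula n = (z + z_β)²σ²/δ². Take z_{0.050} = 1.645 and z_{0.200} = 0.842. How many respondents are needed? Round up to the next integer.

n = (z_{α/2} + z_β)² · σ² / δ²
  = (1.645 + 0.842)² · 12² / 7²
  = 6.1852 · 144 / 49
  = 18.18
Round up → n = 19.

n = 19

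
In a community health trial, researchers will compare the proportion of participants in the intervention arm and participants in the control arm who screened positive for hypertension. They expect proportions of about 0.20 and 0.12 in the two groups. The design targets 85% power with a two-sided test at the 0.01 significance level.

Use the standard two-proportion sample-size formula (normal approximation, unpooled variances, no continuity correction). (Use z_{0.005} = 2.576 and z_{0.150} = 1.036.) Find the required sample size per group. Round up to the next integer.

n = 542 per group

n = (z_{α/2} + z_β)² · [p₁(1−p₁) + p₂(1−p₂)] / (p₁ − p₂)²
  = (2.576 + 1.036)² · (0.20·0.80 + 0.12·0.88) / (0.08)²
  = (3.612)² · (0.1600 + 0.1056) / 0.0064
  = 13.0465 · 0.2656 / 0.0064
  = 541.43
Round up → n = 542 per group.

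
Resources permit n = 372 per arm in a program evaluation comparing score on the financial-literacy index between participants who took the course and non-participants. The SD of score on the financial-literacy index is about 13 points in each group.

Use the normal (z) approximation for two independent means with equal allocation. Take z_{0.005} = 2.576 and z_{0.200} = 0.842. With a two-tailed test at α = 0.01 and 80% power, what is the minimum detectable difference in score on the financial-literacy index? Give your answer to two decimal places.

δ = (z_{α/2} + z_β) · √((σ₁²+σ₂²)/n)
  = (2.576 + 0.842) · √(338/372)
  = 3.418 · √0.9086
  = 3.418 · 0.9532
  = 3.2581

Minimum detectable difference ≈ 3.26 points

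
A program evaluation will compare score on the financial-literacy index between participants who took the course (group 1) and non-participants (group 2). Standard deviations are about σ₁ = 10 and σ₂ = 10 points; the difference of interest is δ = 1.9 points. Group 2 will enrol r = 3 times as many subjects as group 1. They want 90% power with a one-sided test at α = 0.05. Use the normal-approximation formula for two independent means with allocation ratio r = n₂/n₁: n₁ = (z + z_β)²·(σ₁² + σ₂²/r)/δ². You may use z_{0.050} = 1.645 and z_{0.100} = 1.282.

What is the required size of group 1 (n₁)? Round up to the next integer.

n₁ = (z_α + z_β)² · (σ₁² + σ₂²/r) / δ²
   = (1.645 + 1.282)² · (10² + 10²/3) / 1.9²
   = 8.5673 · (100 + 33.3333) / 3.61
   = 8.5673 · 133.3333 / 3.61
   = 316.43
Round up → n₁ = 317; n₂ = r·n₁ = 3 × 317 = 951.

n₁ = 317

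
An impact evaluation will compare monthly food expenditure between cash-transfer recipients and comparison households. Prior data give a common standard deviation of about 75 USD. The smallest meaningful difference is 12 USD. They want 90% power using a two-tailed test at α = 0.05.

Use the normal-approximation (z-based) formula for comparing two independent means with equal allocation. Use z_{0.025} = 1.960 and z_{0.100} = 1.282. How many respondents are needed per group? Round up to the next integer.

n = (z_{α/2} + z_β)² · (σ₁² + σ₂²) / δ²
  = (1.960 + 1.282)² · (2·75² = 11250) / 12²
  = 10.5106 · 11250 / 144
  = 821.14
Round up → n = 822 per group.

n = 822 per group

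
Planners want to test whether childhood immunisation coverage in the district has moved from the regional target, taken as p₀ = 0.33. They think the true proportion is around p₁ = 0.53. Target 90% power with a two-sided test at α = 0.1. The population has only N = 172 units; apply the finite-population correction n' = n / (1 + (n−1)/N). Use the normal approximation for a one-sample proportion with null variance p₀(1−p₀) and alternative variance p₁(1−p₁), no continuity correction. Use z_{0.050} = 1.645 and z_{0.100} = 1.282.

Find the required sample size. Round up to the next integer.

n = 39

n = [z_{α/2}·√(p₀q₀) + z_β·√(p₁q₁)]² / (p₁ − p₀)²
  = [1.645·√(0.33·0.67) + 1.282·√(0.53·0.47)]² / (0.20)²
  = [1.645·0.4702 + 1.282·0.4991]² / 0.0400
  = [1.4133]² / 0.0400
  = 49.94
Finite-population correction (N = 172): 49.94 / (1 + (49.94 − 1)/172) = 38.88.
Round up → n = 39.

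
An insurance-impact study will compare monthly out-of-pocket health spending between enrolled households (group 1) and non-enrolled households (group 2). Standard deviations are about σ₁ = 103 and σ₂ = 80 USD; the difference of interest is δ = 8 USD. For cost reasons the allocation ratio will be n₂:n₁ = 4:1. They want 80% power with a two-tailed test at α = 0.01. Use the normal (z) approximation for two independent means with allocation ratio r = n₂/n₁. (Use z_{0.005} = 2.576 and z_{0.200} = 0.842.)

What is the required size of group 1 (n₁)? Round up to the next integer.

n₁ = (z_{α/2} + z_β)² · (σ₁² + σ₂²/r) / δ²
   = (2.576 + 0.842)² · (103² + 80²/4) / 8²
   = 11.6827 · (10609 + 1600) / 64
   = 11.6827 · 12209 / 64
   = 2228.66
Round up → n₁ = 2229; n₂ = r·n₁ = 4 × 2229 = 8916.

n₁ = 2229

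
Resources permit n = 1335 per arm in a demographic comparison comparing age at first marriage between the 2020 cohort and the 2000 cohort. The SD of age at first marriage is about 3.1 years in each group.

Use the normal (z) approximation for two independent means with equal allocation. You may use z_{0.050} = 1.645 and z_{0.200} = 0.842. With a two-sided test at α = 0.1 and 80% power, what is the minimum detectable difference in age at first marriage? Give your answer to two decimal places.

Minimum detectable difference ≈ 0.30 years

δ = (z_{α/2} + z_β) · √((σ₁²+σ₂²)/n)
  = (1.645 + 0.842) · √(19.22/1335)
  = 2.487 · √0.0144
  = 2.487 · 0.1200
  = 0.2984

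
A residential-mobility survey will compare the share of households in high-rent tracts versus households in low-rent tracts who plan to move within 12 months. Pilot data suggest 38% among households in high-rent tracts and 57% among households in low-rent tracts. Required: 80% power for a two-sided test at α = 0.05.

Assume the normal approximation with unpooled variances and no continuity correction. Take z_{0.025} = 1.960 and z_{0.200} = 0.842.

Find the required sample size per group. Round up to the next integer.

n = (z_{α/2} + z_β)² · [p₁(1−p₁) + p₂(1−p₂)] / (p₁ − p₂)²
  = (1.960 + 0.842)² · (0.38·0.62 + 0.57·0.43) / (-0.19)²
  = (2.802)² · (0.2356 + 0.2451) / 0.0361
  = 7.8512 · 0.4807 / 0.0361
  = 104.54
Round up → n = 105 per group.

n = 105 per group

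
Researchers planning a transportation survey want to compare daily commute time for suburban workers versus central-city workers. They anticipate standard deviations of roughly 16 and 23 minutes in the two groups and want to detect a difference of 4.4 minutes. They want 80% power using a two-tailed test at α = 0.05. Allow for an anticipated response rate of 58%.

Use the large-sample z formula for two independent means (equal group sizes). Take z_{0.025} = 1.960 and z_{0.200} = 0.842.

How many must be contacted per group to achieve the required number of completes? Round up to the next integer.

n = 549 per group

n = (z_{α/2} + z_β)² · (σ₁² + σ₂²) / δ²
  = (1.960 + 0.842)² · (16² + 23² = 785) / 4.4²
  = 7.8512 · 785 / 19.36
  = 318.35
Adjust for 58% response: 318.35 / 0.58 = 548.87.
Round up → n = 549 per group.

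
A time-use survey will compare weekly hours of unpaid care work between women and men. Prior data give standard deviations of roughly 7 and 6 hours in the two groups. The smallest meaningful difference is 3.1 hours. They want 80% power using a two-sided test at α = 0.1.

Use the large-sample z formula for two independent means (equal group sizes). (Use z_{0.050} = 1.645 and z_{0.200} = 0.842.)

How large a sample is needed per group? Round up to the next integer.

n = 55 per group

n = (z_{α/2} + z_β)² · (σ₁² + σ₂²) / δ²
  = (1.645 + 0.842)² · (7² + 6² = 85) / 3.1²
  = 6.1852 · 85 / 9.61
  = 54.71
Round up → n = 55 per group.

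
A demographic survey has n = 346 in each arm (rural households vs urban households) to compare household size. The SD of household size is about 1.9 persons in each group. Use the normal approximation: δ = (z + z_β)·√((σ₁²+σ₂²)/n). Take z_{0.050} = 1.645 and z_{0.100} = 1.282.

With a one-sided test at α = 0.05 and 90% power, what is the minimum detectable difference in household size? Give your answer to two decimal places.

δ = (z_α + z_β) · √((σ₁²+σ₂²)/n)
  = (1.645 + 1.282) · √(7.22/346)
  = 2.927 · √0.02087
  = 2.927 · 0.1445
  = 0.4228

Minimum detectable difference ≈ 0.42 persons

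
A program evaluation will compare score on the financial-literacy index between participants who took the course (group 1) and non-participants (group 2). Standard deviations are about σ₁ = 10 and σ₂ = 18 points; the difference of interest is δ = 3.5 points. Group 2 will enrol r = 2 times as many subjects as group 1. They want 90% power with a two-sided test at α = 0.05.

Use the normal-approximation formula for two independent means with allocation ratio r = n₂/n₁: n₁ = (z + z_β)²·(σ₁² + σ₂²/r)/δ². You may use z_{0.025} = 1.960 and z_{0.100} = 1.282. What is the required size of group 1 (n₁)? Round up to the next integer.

n₁ = 225

n₁ = (z_{α/2} + z_β)² · (σ₁² + σ₂²/r) / δ²
   = (1.960 + 1.282)² · (10² + 18²/2) / 3.5²
   = 10.5106 · (100 + 162) / 12.25
   = 10.5106 · 262 / 12.25
   = 224.80
Round up → n₁ = 225; n₂ = r·n₁ = 2 × 225 = 450.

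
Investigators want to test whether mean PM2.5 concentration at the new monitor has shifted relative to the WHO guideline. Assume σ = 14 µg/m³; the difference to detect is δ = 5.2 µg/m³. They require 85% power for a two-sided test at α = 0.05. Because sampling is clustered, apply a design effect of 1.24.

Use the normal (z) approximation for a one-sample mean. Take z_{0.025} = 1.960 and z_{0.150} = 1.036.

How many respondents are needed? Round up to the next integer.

n = (z_{α/2} + z_β)² · σ² / δ²
  = (1.960 + 1.036)² · 14² / 5.2²
  = 8.9760 · 196 / 27.04
  = 65.06
Design effect: 1.24 × 65.06 = 80.68.
Round up → n = 81.

n = 81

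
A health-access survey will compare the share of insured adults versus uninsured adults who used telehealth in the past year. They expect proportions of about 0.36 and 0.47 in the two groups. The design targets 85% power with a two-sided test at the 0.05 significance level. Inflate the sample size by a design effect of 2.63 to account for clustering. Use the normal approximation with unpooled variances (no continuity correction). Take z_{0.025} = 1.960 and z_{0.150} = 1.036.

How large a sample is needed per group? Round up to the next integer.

n = 936 per group

n = (z_{α/2} + z_β)² · [p₁(1−p₁) + p₂(1−p₂)] / (p₁ − p₂)²
  = (1.960 + 1.036)² · (0.36·0.64 + 0.47·0.53) / (-0.11)²
  = (2.996)² · (0.2304 + 0.2491) / 0.0121
  = 8.9760 · 0.4795 / 0.0121
  = 355.70
Design effect: 2.63 × 355.70 = 935.50.
Round up → n = 936 per group.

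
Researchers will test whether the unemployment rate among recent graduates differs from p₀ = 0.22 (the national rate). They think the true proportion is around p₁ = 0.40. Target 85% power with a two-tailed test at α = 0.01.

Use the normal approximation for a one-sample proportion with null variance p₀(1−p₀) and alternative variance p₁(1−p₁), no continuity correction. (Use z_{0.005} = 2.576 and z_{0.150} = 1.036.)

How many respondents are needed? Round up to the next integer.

n = 77

n = [z_{α/2}·√(p₀q₀) + z_β·√(p₁q₁)]² / (p₁ − p₀)²
  = [2.576·√(0.22·0.78) + 1.036·√(0.40·0.60)]² / (0.18)²
  = [2.576·0.4142 + 1.036·0.4899]² / 0.0324
  = [1.5746]² / 0.0324
  = 76.53
Round up → n = 77.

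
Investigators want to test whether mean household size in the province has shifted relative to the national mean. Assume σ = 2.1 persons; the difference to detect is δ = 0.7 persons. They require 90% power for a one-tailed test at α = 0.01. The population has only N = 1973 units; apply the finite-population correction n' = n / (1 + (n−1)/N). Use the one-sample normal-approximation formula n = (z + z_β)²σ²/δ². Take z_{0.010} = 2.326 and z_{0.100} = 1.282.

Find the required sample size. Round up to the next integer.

n = 111

n = (z_α + z_β)² · σ² / δ²
  = (2.326 + 1.282)² · 2.1² / 0.7²
  = 13.0177 · 4.41 / 0.49
  = 117.16
Finite-population correction (N = 1973): 117.16 / (1 + (117.16 − 1)/1973) = 110.64.
Round up → n = 111.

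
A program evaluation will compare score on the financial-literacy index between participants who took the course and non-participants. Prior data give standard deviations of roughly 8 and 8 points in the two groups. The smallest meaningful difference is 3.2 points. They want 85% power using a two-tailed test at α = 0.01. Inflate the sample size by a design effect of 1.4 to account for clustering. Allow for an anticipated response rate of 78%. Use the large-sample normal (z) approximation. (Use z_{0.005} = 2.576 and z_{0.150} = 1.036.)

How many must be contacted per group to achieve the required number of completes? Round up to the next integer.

n = (z_{α/2} + z_β)² · (σ₁² + σ₂²) / δ²
  = (2.576 + 1.036)² · (8² + 8² = 128) / 3.2²
  = 13.0465 · 128 / 10.24
  = 163.08
Design effect: 1.4 × 163.08 = 228.31.
Adjust for 78% response: 228.31 / 0.78 = 292.71.
Round up → n = 293 per group.

n = 293 per group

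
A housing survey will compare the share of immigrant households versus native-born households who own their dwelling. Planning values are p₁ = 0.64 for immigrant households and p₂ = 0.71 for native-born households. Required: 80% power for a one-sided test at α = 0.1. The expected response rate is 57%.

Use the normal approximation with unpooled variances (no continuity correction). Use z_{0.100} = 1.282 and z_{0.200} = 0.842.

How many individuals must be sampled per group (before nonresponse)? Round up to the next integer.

n = 705 per group

n = (z_α + z_β)² · [p₁(1−p₁) + p₂(1−p₂)] / (p₁ − p₂)²
  = (1.282 + 0.842)² · (0.64·0.36 + 0.71·0.29) / (-0.07)²
  = (2.124)² · (0.2304 + 0.2059) / 0.0049
  = 4.5114 · 0.4363 / 0.0049
  = 401.70
Adjust for 57% response: 401.70 / 0.57 = 704.73.
Round up → n = 705 per group.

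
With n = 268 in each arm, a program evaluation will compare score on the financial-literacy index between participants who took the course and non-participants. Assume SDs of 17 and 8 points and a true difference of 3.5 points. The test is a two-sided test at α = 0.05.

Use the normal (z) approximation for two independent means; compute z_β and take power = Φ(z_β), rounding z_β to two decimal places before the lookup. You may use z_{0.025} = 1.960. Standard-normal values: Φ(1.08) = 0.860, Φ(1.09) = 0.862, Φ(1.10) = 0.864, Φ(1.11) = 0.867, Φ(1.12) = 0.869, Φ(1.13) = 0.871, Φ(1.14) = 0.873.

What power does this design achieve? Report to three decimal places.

Power ≈ 0.862

z_β = δ·√(n/(σ₁²+σ₂²)) − z_{α/2}
    = 3.5 · √(268/353) − 1.960
    = 3.5 · 0.87132 − 1.960
    = 3.0496 − 1.960 = 1.0896 → 1.09
Power = Φ(1.09) = 0.862.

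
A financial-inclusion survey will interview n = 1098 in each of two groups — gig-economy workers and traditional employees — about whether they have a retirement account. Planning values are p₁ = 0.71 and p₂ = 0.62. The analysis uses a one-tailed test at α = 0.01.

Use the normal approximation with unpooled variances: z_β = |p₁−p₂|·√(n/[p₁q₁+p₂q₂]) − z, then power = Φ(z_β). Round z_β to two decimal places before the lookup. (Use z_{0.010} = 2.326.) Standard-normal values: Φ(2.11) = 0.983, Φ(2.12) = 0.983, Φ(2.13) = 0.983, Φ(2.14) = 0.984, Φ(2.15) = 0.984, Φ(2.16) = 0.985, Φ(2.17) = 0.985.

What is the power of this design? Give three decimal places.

z_β = |p₁−p₂|·√(n/[p₁q₁+p₂q₂]) − z_α
    = 0.09 · √(1098/0.4415) − 2.326
    = 0.09 · 49.8696 − 2.326
    = 4.4883 − 2.326 = 2.1623 → 2.16
Power = Φ(2.16) = 0.985.

Power ≈ 0.985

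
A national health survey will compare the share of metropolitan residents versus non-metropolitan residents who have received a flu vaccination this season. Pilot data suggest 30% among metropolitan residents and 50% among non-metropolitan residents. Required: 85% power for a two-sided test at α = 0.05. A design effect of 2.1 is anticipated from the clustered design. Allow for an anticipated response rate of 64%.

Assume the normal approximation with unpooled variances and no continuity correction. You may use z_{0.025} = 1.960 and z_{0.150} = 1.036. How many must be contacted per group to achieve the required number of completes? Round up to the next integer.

n = (z_{α/2} + z_β)² · [p₁(1−p₁) + p₂(1−p₂)] / (p₁ − p₂)²
  = (1.960 + 1.036)² · (0.30·0.70 + 0.50·0.50) / (-0.20)²
  = (2.996)² · (0.2100 + 0.2500) / 0.0400
  = 8.9760 · 0.4600 / 0.0400
  = 103.22
Design effect: 2.1 × 103.22 = 216.77.
Adjust for 64% response: 216.77 / 0.64 = 338.70.
Round up → n = 339 per group.

n = 339 per group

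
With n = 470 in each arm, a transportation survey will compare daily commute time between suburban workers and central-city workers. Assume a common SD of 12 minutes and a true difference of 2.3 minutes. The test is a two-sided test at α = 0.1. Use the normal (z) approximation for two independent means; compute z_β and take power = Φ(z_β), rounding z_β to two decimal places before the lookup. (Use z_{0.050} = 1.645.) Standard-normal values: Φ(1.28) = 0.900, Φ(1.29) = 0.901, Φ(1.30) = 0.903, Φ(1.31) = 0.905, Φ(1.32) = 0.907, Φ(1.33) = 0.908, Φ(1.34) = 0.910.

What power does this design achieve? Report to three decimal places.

z_β = δ·√(n/(σ₁²+σ₂²)) − z_{α/2}
    = 2.3 · √(470/288) − 1.645
    = 2.3 · 1.27748 − 1.645
    = 2.9382 − 1.645 = 1.2932 → 1.29
Power = Φ(1.29) = 0.901.

Power ≈ 0.901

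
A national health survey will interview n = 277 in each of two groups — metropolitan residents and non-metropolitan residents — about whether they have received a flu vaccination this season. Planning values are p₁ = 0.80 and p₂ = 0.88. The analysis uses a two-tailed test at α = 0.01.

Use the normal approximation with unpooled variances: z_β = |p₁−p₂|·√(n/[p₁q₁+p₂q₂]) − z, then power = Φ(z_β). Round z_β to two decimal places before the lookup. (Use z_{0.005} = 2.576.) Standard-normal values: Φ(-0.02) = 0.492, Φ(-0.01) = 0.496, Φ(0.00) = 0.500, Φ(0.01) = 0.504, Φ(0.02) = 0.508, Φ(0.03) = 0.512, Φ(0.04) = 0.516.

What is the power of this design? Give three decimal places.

Power ≈ 0.504

z_β = |p₁−p₂|·√(n/[p₁q₁+p₂q₂]) − z_{α/2}
    = 0.08 · √(277/0.2656) − 2.576
    = 0.08 · 32.2943 − 2.576
    = 2.5835 − 2.576 = 0.0075 → 0.01
Power = Φ(0.01) = 0.504.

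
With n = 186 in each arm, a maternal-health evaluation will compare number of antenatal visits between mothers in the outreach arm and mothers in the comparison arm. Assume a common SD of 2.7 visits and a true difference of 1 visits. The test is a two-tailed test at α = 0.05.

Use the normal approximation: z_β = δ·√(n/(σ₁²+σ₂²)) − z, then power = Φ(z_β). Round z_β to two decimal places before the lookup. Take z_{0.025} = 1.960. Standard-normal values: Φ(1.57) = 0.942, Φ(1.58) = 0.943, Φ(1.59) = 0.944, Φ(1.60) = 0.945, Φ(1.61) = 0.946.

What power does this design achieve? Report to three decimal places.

z_β = δ·√(n/(σ₁²+σ₂²)) − z_{α/2}
    = 1 · √(186/14.58) − 1.960
    = 1 · 3.57172 − 1.960
    = 3.5717 − 1.960 = 1.6117 → 1.61
Power = Φ(1.61) = 0.946.

Power ≈ 0.946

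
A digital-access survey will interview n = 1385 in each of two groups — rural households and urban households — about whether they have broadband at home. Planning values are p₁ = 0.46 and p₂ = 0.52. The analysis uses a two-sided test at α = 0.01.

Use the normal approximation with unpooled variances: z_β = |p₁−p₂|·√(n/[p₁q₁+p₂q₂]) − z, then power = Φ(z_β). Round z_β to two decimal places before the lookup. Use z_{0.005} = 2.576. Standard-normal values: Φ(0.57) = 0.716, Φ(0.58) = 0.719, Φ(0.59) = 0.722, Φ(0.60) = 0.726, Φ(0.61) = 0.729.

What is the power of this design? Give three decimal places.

Power ≈ 0.722

z_β = |p₁−p₂|·√(n/[p₁q₁+p₂q₂]) − z_{α/2}
    = 0.06 · √(1385/0.4980) − 2.576
    = 0.06 · 52.7364 − 2.576
    = 3.1642 − 2.576 = 0.5882 → 0.59
Power = Φ(0.59) = 0.722.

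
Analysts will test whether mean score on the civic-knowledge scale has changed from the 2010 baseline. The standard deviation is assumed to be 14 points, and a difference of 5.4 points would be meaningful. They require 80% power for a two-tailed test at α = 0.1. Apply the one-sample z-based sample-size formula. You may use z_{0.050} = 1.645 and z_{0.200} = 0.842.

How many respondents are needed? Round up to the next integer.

n = (z_{α/2} + z_β)² · σ² / δ²
  = (1.645 + 0.842)² · 14² / 5.4²
  = 6.1852 · 196 / 29.16
  = 41.57
Round up → n = 42.

n = 42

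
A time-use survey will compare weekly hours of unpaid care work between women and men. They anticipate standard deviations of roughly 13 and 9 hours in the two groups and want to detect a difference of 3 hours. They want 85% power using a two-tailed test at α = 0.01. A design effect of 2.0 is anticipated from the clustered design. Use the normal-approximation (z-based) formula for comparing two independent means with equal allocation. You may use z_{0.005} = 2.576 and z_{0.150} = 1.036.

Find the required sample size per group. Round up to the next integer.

n = (z_{α/2} + z_β)² · (σ₁² + σ₂²) / δ²
  = (2.576 + 1.036)² · (13² + 9² = 250) / 3²
  = 13.0465 · 250 / 9
  = 362.40
Design effect: 2.0 × 362.40 = 724.81.
Round up → n = 725 per group.

n = 725 per group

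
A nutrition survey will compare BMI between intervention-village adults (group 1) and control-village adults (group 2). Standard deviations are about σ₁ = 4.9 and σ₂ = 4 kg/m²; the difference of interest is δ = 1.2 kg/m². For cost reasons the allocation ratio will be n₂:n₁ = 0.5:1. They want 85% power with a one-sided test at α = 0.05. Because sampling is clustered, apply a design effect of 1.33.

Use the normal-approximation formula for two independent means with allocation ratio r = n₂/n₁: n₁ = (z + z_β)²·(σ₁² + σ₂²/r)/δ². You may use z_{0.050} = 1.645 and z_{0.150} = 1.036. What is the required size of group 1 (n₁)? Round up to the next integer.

n₁ = (z_α + z_β)² · (σ₁² + σ₂²/r) / δ²
   = (1.645 + 1.036)² · (4.9² + 4²/0.5) / 1.2²
   = 7.1878 · (24.01 + 32) / 1.44
   = 7.1878 · 56.01 / 1.44
   = 279.57
Design effect: 1.33 × 279.57 = 371.83.
Round up → n₁ = 372; n₂ = r·n₁ = 0.5 × 372 = 186.

n₁ = 372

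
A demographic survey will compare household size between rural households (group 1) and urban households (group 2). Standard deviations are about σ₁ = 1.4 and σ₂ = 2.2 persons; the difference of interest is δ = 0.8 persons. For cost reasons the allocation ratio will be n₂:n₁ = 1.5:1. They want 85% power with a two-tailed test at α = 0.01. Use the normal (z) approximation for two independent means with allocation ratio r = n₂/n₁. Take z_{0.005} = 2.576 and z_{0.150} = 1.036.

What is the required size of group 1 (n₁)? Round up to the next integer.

n₁ = 106

n₁ = (z_{α/2} + z_β)² · (σ₁² + σ₂²/r) / δ²
   = (2.576 + 1.036)² · (1.4² + 2.2²/1.5) / 0.8²
   = 13.0465 · (1.96 + 3.2267) / 0.64
   = 13.0465 · 5.1867 / 0.64
   = 105.73
Round up → n₁ = 106; n₂ = r·n₁ = 1.5 × 106 = 159.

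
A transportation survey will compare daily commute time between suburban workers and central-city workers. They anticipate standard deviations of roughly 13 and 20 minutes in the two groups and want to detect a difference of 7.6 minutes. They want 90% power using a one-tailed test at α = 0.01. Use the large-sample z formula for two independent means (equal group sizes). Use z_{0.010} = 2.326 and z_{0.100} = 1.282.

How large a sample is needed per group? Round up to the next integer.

n = 129 per group

n = (z_α + z_β)² · (σ₁² + σ₂²) / δ²
  = (2.326 + 1.282)² · (13² + 20² = 569) / 7.6²
  = 13.0177 · 569 / 57.76
  = 128.24
Round up → n = 129 per group.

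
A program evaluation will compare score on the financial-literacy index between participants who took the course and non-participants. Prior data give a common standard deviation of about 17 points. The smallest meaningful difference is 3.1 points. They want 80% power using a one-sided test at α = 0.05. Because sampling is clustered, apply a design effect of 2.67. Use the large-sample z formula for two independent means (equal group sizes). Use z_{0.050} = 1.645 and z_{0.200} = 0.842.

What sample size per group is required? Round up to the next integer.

n = (z_α + z_β)² · (σ₁² + σ₂²) / δ²
  = (1.645 + 0.842)² · (2·17² = 578) / 3.1²
  = 6.1852 · 578 / 9.61
  = 372.01
Design effect: 2.67 × 372.01 = 993.27.
Round up → n = 994 per group.

n = 994 per group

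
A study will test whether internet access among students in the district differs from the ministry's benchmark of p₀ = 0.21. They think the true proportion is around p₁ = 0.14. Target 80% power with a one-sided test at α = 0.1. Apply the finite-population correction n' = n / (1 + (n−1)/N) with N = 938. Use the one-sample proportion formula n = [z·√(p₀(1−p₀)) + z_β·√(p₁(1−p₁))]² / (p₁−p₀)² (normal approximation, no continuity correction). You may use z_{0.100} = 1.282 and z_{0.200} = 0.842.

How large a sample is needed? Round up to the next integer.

n = [z_α·√(p₀q₀) + z_β·√(p₁q₁)]² / (p₁ − p₀)²
  = [1.282·√(0.21·0.79) + 0.842·√(0.14·0.86)]² / (-0.07)²
  = [1.282·0.4073 + 0.842·0.3470]² / 0.0049
  = [0.8143]² / 0.0049
  = 135.33
Finite-population correction (N = 938): 135.33 / (1 + (135.33 − 1)/938) = 118.38.
Round up → n = 119.

n = 119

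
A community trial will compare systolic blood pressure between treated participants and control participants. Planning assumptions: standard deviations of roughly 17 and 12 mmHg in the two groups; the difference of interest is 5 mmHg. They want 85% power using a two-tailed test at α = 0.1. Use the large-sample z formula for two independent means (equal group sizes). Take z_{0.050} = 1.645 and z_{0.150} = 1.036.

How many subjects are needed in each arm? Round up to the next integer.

n = (z_{α/2} + z_β)² · (σ₁² + σ₂²) / δ²
  = (1.645 + 1.036)² · (17² + 12² = 433) / 5²
  = 7.1878 · 433 / 25
  = 124.49
Round up → n = 125 per group.

n = 125 per group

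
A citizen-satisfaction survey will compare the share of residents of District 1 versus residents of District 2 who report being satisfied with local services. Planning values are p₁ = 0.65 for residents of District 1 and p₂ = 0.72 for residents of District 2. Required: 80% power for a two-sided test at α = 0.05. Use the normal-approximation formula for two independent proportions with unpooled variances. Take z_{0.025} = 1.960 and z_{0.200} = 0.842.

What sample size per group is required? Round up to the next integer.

n = (z_{α/2} + z_β)² · [p₁(1−p₁) + p₂(1−p₂)] / (p₁ − p₂)²
  = (1.960 + 0.842)² · (0.65·0.35 + 0.72·0.28) / (-0.07)²
  = (2.802)² · (0.2275 + 0.2016) / 0.0049
  = 7.8512 · 0.4291 / 0.0049
  = 687.54
Round up → n = 688 per group.

n = 688 per group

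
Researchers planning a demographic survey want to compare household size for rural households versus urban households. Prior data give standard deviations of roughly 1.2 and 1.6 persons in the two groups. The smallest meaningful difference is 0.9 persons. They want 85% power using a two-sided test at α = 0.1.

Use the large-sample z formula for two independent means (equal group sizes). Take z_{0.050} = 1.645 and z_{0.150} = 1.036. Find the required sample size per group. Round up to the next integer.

n = (z_{α/2} + z_β)² · (σ₁² + σ₂²) / δ²
  = (1.645 + 1.036)² · (1.2² + 1.6² = 4) / 0.9²
  = 7.1878 · 4 / 0.81
  = 35.50
Round up → n = 36 per group.

n = 36 per group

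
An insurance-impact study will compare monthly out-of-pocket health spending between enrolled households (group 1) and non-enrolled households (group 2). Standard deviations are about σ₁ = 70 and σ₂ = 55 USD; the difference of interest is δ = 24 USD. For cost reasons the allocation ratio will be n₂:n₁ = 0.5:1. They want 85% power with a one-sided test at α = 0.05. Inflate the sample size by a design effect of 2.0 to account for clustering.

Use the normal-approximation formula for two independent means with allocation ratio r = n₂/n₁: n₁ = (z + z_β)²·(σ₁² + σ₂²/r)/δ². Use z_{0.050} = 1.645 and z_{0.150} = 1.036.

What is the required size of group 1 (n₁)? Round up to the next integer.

n₁ = (z_α + z_β)² · (σ₁² + σ₂²/r) / δ²
   = (1.645 + 1.036)² · (70² + 55²/0.5) / 24²
   = 7.1878 · (4900 + 6050) / 576
   = 7.1878 · 10950 / 576
   = 136.64
Design effect: 2.0 × 136.64 = 273.28.
Round up → n₁ = 274; n₂ = r·n₁ = 0.5 × 274 = 137.

n₁ = 274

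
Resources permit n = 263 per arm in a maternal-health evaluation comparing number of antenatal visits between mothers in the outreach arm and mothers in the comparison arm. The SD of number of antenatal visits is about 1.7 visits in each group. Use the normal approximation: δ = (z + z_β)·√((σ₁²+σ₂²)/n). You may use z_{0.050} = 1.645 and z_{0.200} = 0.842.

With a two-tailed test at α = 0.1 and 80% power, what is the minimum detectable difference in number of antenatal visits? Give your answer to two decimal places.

Minimum detectable difference ≈ 0.37 visits

δ = (z_{α/2} + z_β) · √((σ₁²+σ₂²)/n)
  = (1.645 + 0.842) · √(5.78/263)
  = 2.487 · √0.02198
  = 2.487 · 0.1482
  = 0.3687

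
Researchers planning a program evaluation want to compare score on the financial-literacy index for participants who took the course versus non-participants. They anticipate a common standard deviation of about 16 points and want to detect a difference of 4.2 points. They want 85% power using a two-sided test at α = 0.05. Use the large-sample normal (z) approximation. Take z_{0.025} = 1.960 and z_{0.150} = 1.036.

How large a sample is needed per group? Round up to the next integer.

n = (z_{α/2} + z_β)² · (σ₁² + σ₂²) / δ²
  = (1.960 + 1.036)² · (2·16² = 512) / 4.2²
  = 8.9760 · 512 / 17.64
  = 260.53
Round up → n = 261 per group.

n = 261 per group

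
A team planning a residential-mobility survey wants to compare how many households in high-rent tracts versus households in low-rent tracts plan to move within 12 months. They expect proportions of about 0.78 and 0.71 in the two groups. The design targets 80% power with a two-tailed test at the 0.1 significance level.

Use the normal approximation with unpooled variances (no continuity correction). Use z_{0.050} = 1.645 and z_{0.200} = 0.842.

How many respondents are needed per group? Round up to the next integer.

n = 477 per group

n = (z_{α/2} + z_β)² · [p₁(1−p₁) + p₂(1−p₂)] / (p₁ − p₂)²
  = (1.645 + 0.842)² · (0.78·0.22 + 0.71·0.29) / (0.07)²
  = (2.487)² · (0.1716 + 0.2059) / 0.0049
  = 6.1852 · 0.3775 / 0.0049
  = 476.51
Round up → n = 477 per group.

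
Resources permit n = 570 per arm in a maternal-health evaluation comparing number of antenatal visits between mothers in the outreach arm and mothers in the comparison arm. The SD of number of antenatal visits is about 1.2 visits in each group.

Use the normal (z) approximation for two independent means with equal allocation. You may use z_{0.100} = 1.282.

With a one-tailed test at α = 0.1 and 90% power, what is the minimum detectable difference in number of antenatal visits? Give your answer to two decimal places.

Minimum detectable difference ≈ 0.18 visits

δ = (z_α + z_β) · √((σ₁²+σ₂²)/n)
  = (1.282 + 1.282) · √(2.88/570)
  = 2.564 · √0.00505
  = 2.564 · 0.0711
  = 0.1823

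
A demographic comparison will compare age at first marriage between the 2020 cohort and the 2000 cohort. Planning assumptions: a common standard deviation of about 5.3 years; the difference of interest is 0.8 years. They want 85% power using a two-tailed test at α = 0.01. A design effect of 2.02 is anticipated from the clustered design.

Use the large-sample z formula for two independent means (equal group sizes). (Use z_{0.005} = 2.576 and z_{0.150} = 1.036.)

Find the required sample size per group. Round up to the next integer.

n = (z_{α/2} + z_β)² · (σ₁² + σ₂²) / δ²
  = (2.576 + 1.036)² · (2·5.3² = 56.18) / 0.8²
  = 13.0465 · 56.18 / 0.64
  = 1145.24
Design effect: 2.02 × 1145.24 = 2313.39.
Round up → n = 2314 per group.

n = 2314 per group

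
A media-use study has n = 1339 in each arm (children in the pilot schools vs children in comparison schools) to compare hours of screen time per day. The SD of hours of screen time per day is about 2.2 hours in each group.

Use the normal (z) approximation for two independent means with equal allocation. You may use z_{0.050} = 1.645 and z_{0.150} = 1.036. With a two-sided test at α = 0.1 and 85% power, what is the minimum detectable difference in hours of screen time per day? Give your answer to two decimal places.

Minimum detectable difference ≈ 0.23 hours

δ = (z_{α/2} + z_β) · √((σ₁²+σ₂²)/n)
  = (1.645 + 1.036) · √(9.68/1339)
  = 2.681 · √0.00723
  = 2.681 · 0.0850
  = 0.2280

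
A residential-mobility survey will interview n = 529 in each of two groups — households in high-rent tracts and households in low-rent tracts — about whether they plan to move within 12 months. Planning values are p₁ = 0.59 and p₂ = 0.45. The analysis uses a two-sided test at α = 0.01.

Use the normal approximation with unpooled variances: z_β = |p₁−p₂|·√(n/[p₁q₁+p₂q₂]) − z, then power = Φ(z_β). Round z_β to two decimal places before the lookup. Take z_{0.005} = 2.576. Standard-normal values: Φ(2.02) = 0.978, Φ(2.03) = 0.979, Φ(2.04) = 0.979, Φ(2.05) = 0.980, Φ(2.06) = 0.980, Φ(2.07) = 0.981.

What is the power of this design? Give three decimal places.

z_β = |p₁−p₂|·√(n/[p₁q₁+p₂q₂]) − z_{α/2}
    = 0.14 · √(529/0.4894) − 2.576
    = 0.14 · 32.8773 − 2.576
    = 4.6028 − 2.576 = 2.0268 → 2.03
Power = Φ(2.03) = 0.979.

Power ≈ 0.979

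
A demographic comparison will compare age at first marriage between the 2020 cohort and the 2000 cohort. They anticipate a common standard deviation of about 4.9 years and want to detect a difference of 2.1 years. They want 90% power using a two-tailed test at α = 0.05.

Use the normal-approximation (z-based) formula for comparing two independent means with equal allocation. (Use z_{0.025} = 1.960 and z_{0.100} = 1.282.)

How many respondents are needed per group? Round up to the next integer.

n = (z_{α/2} + z_β)² · (σ₁² + σ₂²) / δ²
  = (1.960 + 1.282)² · (2·4.9² = 48.02) / 2.1²
  = 10.5106 · 48.02 / 4.41
  = 114.45
Round up → n = 115 per group.

n = 115 per group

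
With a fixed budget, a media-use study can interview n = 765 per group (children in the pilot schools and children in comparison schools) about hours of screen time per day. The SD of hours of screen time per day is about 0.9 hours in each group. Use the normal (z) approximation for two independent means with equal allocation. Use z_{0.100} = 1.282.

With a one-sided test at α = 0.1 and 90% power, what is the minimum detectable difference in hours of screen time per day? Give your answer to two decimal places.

δ = (z_α + z_β) · √((σ₁²+σ₂²)/n)
  = (1.282 + 1.282) · √(1.62/765)
  = 2.564 · √0.00212
  = 2.564 · 0.0460
  = 0.1180

Minimum detectable difference ≈ 0.12 hours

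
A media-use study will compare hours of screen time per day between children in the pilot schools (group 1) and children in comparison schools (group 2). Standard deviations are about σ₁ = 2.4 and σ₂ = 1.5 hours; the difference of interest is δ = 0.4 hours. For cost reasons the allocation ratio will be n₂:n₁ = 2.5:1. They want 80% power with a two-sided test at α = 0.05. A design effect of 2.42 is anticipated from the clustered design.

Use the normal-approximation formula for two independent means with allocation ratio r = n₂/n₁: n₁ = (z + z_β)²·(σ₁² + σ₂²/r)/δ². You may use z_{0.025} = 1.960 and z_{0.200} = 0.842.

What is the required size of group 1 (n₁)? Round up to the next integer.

n₁ = 791

n₁ = (z_{α/2} + z_β)² · (σ₁² + σ₂²/r) / δ²
   = (1.960 + 0.842)² · (2.4² + 1.5²/2.5) / 0.4²
   = 7.8512 · (5.76 + 0.9) / 0.16
   = 7.8512 · 6.66 / 0.16
   = 326.81
Design effect: 2.42 × 326.81 = 790.87.
Round up → n₁ = 791; n₂ = r·n₁ = 2.5 × 791 = 1978.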